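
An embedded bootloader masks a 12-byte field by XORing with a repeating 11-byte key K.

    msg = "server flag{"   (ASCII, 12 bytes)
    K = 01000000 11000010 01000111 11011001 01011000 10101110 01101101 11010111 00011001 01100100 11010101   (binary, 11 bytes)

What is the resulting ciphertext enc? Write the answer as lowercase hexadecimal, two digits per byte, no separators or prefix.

33a735af3ddc4db17505b23b

The 11-byte key repeats, so the effective keystream is 40 c2 47 d9 58 ae 6d d7 19 64 d5 40.
byte 0: 115 ⊕  64 =  51
byte 1: 101 ⊕ 194 = 167
byte 2: 114 ⊕  71 =  53
byte 3: 118 ⊕ 217 = 175
byte 4: 101 ⊕  88 =  61
byte 5: 114 ⊕ 174 = 220
byte 6:  32 ⊕ 109 =  77
byte 7: 102 ⊕ 215 = 177
byte 8: 108 ⊕  25 = 117
byte 9:  97 ⊕ 100 =   5
byte 10: 103 ⊕ 213 = 178
byte 11: 123 ⊕  64 =  59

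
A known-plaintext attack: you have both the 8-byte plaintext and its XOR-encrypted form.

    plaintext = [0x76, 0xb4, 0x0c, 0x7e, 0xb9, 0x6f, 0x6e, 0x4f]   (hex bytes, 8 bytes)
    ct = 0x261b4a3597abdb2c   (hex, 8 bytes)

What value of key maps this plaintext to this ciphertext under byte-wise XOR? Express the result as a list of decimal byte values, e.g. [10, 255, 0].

Since ct = plaintext ⊕ key, XORing both sides with plaintext gives key = plaintext ⊕ ct.
byte 0: 01110110 ^ 00100110 = 01010000
byte 1: 10110100 ^ 00011011 = 10101111
byte 2: 00001100 ^ 01001010 = 01000110
byte 3: 01111110 ^ 00110101 = 01001011
byte 4: 10111001 ^ 10010111 = 00101110
byte 5: 01101111 ^ 10101011 = 11000100
byte 6: 01101110 ^ 11011011 = 10110101
byte 7: 01001111 ^ 00101100 = 01100011

[80, 175, 70, 75, 46, 196, 181, 99]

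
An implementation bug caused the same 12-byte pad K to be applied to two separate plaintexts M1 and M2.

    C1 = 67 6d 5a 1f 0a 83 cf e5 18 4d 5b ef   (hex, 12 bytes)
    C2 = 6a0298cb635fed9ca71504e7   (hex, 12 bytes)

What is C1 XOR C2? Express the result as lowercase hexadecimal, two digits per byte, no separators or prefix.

C1 ⊕ C2 = (M1 ⊕ K) ⊕ (M2 ⊕ K) = M1 ⊕ M2 — the shared key cancels under XOR.
67 ^ 6a = 0d
6d ^ 02 = 6f
5a ^ 98 = c2
1f ^ cb = d4
0a ^ 63 = 69
83 ^ 5f = dc
cf ^ ed = 22
e5 ^ 9c = 79
18 ^ a7 = bf
4d ^ 15 = 58
5b ^ 04 = 5f
ef ^ e7 = 08

0d6fc2d469dc2279bf585f08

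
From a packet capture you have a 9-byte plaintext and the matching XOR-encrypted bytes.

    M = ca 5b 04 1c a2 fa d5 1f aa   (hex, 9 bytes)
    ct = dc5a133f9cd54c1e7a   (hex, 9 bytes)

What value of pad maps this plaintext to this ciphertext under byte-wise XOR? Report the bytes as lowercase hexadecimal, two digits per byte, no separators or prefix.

Since ct = M ⊕ pad, XORing both sides with M gives pad = M ⊕ ct.
202 ⊕ 220 =  22
 91 ⊕  90 =   1
  4 ⊕  19 =  23
 28 ⊕  63 =  35
162 ⊕ 156 =  62
250 ⊕ 213 =  47
213 ⊕  76 = 153
 31 ⊕  30 =   1
170 ⊕ 122 = 208

160117233e2f9901d0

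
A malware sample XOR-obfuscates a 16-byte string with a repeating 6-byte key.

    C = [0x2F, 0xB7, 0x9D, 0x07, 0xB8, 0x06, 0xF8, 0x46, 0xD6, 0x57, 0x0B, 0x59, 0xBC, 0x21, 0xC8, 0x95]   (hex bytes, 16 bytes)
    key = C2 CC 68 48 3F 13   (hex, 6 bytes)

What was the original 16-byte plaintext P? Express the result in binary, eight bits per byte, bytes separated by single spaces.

11101101 01111011 11110101 01001111 10000111 00010101 00111010 10001010 10111110 00011111 00110100 01001010 01111110 11101101 10100000 11011101

The 6-byte key repeats, so the effective keystream is c2 cc 68 48 3f 13 c2 cc 68 48 3f 13 c2 cc 68 48.
byte 0: 2f XOR c2 = ed
byte 1: b7 XOR cc = 7b
byte 2: 9d XOR 68 = f5
byte 3: 07 XOR 48 = 4f
byte 4: b8 XOR 3f = 87
byte 5: 06 XOR 13 = 15
byte 6: f8 XOR c2 = 3a
byte 7: 46 XOR cc = 8a
byte 8: d6 XOR 68 = be
byte 9: 57 XOR 48 = 1f
byte 10: 0b XOR 3f = 34
byte 11: 59 XOR 13 = 4a
byte 12: bc XOR c2 = 7e
byte 13: 21 XOR cc = ed
byte 14: c8 XOR 68 = a0
byte 15: 95 XOR 48 = dd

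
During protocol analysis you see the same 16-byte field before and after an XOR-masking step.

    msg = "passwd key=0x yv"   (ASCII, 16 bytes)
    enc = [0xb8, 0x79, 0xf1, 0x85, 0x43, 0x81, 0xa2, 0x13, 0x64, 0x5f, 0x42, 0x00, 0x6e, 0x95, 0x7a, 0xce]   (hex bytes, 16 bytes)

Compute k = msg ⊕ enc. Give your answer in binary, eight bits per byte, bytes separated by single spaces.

Since enc = msg ⊕ k, XORing both sides with msg gives k = msg ⊕ enc.
byte 0: 01110000 ^ 10111000 = 11001000
byte 1: 01100001 ^ 01111001 = 00011000
byte 2: 01110011 ^ 11110001 = 10000010
byte 3: 01110011 ^ 10000101 = 11110110
byte 4: 01110111 ^ 01000011 = 00110100
byte 5: 01100100 ^ 10000001 = 11100101
byte 6: 00100000 ^ 10100010 = 10000010
byte 7: 01101011 ^ 00010011 = 01111000
byte 8: 01100101 ^ 01100100 = 00000001
byte 9: 01111001 ^ 01011111 = 00100110
byte 10: 00111101 ^ 01000010 = 01111111
byte 11: 00110000 ^ 00000000 = 00110000
byte 12: 01111000 ^ 01101110 = 00010110
byte 13: 00100000 ^ 10010101 = 10110101
byte 14: 01111001 ^ 01111010 = 00000011
byte 15: 01110110 ^ 11001110 = 10111000

11001000 00011000 10000010 11110110 00110100 11100101 10000010 01111000 00000001 00100110 01111111 00110000 00010110 10110101 00000011 10111000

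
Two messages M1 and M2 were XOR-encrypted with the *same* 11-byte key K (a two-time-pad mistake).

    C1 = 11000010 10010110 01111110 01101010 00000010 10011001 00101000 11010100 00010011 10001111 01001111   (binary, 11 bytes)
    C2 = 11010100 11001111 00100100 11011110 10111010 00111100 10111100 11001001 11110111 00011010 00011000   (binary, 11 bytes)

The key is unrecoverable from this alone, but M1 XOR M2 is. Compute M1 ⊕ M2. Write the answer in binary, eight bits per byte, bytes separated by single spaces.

00010110 01011001 01011010 10110100 10111000 10100101 10010100 00011101 11100100 10010101 01010111

C1 ⊕ C2 = (M1 ⊕ K) ⊕ (M2 ⊕ K) = M1 ⊕ M2 — the shared key cancels under XOR.
c2 ^ d4 = 16
96 ^ cf = 59
7e ^ 24 = 5a
6a ^ de = b4
02 ^ ba = b8
99 ^ 3c = a5
28 ^ bc = 94
d4 ^ c9 = 1d
13 ^ f7 = e4
8f ^ 1a = 95
4f ^ 18 = 57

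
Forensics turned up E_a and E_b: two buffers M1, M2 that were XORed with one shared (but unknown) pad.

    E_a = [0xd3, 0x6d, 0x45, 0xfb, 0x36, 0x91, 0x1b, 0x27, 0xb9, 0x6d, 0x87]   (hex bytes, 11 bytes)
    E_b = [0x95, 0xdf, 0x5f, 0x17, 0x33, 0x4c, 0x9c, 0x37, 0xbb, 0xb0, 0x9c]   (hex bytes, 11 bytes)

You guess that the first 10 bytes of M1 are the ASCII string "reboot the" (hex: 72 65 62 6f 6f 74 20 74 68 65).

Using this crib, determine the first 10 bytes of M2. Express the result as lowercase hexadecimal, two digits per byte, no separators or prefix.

First, E_a ⊕ E_b = (M1 ⊕ K) ⊕ (M2 ⊕ K) = M1 ⊕ M2, so the key drops out. Then M2 = (M1 ⊕ M2) ⊕ M1 over the first 10 bytes.
byte 0: (d3 ⊕ 95) ⊕ 72 = 46 ⊕ 72 = 34
byte 1: (6d ⊕ df) ⊕ 65 = b2 ⊕ 65 = d7
byte 2: (45 ⊕ 5f) ⊕ 62 = 1a ⊕ 62 = 78
byte 3: (fb ⊕ 17) ⊕ 6f = ec ⊕ 6f = 83
byte 4: (36 ⊕ 33) ⊕ 6f = 05 ⊕ 6f = 6a
byte 5: (91 ⊕ 4c) ⊕ 74 = dd ⊕ 74 = a9
byte 6: (1b ⊕ 9c) ⊕ 20 = 87 ⊕ 20 = a7
byte 7: (27 ⊕ 37) ⊕ 74 = 10 ⊕ 74 = 64
byte 8: (b9 ⊕ bb) ⊕ 68 = 02 ⊕ 68 = 6a
byte 9: (6d ⊕ b0) ⊕ 65 = dd ⊕ 65 = b8

34d778836aa9a7646ab8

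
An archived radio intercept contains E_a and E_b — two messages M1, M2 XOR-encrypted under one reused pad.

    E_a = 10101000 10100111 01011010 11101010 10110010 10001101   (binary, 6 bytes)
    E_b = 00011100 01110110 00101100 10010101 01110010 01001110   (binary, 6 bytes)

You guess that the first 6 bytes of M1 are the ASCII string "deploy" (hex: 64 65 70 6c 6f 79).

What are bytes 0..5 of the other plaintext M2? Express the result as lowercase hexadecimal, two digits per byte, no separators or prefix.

d0b40613afba

First, E_a ⊕ E_b = (M1 ⊕ K) ⊕ (M2 ⊕ K) = M1 ⊕ M2, so the key drops out. Then M2 = (M1 ⊕ M2) ⊕ M1 over the first 6 bytes.
byte 0: (a8 xor 1c) xor 64 = b4 xor 64 = d0
byte 1: (a7 xor 76) xor 65 = d1 xor 65 = b4
byte 2: (5a xor 2c) xor 70 = 76 xor 70 = 06
byte 3: (ea xor 95) xor 6c = 7f xor 6c = 13
byte 4: (b2 xor 72) xor 6f = c0 xor 6f = af
byte 5: (8d xor 4e) xor 79 = c3 xor 79 = ba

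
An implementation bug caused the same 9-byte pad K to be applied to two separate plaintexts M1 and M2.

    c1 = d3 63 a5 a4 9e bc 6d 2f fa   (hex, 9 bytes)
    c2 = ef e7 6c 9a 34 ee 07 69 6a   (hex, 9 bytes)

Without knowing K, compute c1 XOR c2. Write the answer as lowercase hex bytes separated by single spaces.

c1 ⊕ c2 = (M1 ⊕ K) ⊕ (M2 ⊕ K) = M1 ⊕ M2 — the shared key cancels under XOR.
d3 xor ef = 3c
63 xor e7 = 84
a5 xor 6c = c9
a4 xor 9a = 3e
9e xor 34 = aa
bc xor ee = 52
6d xor 07 = 6a
2f xor 69 = 46
fa xor 6a = 90

3c 84 c9 3e aa 52 6a 46 90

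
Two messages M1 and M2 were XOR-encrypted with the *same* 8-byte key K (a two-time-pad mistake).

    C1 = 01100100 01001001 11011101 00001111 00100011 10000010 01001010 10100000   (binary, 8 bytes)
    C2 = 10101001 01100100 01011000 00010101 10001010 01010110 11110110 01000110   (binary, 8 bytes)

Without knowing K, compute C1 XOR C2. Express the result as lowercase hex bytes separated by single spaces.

C1 ⊕ C2 = (M1 ⊕ K) ⊕ (M2 ⊕ K) = M1 ⊕ M2 — the shared key cancels under XOR.
64 ⊕ a9 = cd
49 ⊕ 64 = 2d
dd ⊕ 58 = 85
0f ⊕ 15 = 1a
23 ⊕ 8a = a9
82 ⊕ 56 = d4
4a ⊕ f6 = bc
a0 ⊕ 46 = e6

cd 2d 85 1a a9 d4 bc e6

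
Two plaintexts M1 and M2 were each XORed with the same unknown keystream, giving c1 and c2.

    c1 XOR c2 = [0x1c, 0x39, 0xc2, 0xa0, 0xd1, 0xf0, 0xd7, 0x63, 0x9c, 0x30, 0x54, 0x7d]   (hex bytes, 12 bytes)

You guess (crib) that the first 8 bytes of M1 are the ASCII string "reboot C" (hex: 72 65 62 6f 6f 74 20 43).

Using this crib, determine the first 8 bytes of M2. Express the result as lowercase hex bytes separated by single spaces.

6e 5c a0 cf be 84 f7 20

Since c1 ⊕ c2 = M1 ⊕ M2, XORing with the guessed M1 bytes yields the corresponding M2 bytes: M2 = (c1 ⊕ c2) ⊕ M1.
byte 0:  28 xor 114 = 110
byte 1:  57 xor 101 =  92
byte 2: 194 xor  98 = 160
byte 3: 160 xor 111 = 207
byte 4: 209 xor 111 = 190
byte 5: 240 xor 116 = 132
byte 6: 215 xor  32 = 247
byte 7:  99 xor  67 =  32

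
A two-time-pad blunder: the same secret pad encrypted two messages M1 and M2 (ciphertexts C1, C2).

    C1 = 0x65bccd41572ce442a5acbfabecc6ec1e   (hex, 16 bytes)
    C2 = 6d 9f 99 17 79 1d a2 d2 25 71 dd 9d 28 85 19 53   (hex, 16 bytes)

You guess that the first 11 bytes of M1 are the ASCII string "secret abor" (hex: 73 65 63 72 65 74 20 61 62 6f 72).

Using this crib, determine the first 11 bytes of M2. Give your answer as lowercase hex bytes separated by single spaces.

7b 46 37 24 4b 45 66 f1 e2 b2 10

First, C1 ⊕ C2 = (M1 ⊕ K) ⊕ (M2 ⊕ K) = M1 ⊕ M2, so the key drops out. Then M2 = (M1 ⊕ M2) ⊕ M1 over the first 11 bytes.
byte 0: (65 xor 6d) xor 73 = 08 xor 73 = 7b
byte 1: (bc xor 9f) xor 65 = 23 xor 65 = 46
byte 2: (cd xor 99) xor 63 = 54 xor 63 = 37
byte 3: (41 xor 17) xor 72 = 56 xor 72 = 24
byte 4: (57 xor 79) xor 65 = 2e xor 65 = 4b
byte 5: (2c xor 1d) xor 74 = 31 xor 74 = 45
byte 6: (e4 xor a2) xor 20 = 46 xor 20 = 66
byte 7: (42 xor d2) xor 61 = 90 xor 61 = f1
byte 8: (a5 xor 25) xor 62 = 80 xor 62 = e2
byte 9: (ac xor 71) xor 6f = dd xor 6f = b2
byte 10: (bf xor dd) xor 72 = 62 xor 72 = 10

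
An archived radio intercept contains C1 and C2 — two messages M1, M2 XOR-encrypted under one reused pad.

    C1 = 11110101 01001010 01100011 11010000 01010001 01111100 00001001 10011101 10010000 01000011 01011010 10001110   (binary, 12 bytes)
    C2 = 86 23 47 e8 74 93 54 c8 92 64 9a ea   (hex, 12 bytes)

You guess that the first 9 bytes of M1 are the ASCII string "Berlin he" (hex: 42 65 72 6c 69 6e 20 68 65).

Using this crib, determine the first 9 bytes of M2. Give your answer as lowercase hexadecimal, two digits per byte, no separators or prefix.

310c56544c817d3d67

First, C1 ⊕ C2 = (M1 ⊕ K) ⊕ (M2 ⊕ K) = M1 ⊕ M2, so the key drops out. Then M2 = (M1 ⊕ M2) ⊕ M1 over the first 9 bytes.
byte 0: (f5 xor 86) xor 42 = 73 xor 42 = 31
byte 1: (4a xor 23) xor 65 = 69 xor 65 = 0c
byte 2: (63 xor 47) xor 72 = 24 xor 72 = 56
byte 3: (d0 xor e8) xor 6c = 38 xor 6c = 54
byte 4: (51 xor 74) xor 69 = 25 xor 69 = 4c
byte 5: (7c xor 93) xor 6e = ef xor 6e = 81
byte 6: (09 xor 54) xor 20 = 5d xor 20 = 7d
byte 7: (9d xor c8) xor 68 = 55 xor 68 = 3d
byte 8: (90 xor 92) xor 65 = 02 xor 65 = 67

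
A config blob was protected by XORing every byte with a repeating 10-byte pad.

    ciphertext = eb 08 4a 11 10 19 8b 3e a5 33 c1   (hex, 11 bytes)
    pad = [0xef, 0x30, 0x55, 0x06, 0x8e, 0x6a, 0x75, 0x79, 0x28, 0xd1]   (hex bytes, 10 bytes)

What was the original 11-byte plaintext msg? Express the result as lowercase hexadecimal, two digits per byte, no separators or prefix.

04381f179e73fe478de22e

The 10-byte key repeats, so the effective keystream is ef 30 55 06 8e 6a 75 79 28 d1 ef.
byte 0: 235 ⊕ 239 =   4
byte 1:   8 ⊕  48 =  56
byte 2:  74 ⊕  85 =  31
byte 3:  17 ⊕   6 =  23
byte 4:  16 ⊕ 142 = 158
byte 5:  25 ⊕ 106 = 115
byte 6: 139 ⊕ 117 = 254
byte 7:  62 ⊕ 121 =  71
byte 8: 165 ⊕  40 = 141
byte 9:  51 ⊕ 209 = 226
byte 10: 193 ⊕ 239 =  46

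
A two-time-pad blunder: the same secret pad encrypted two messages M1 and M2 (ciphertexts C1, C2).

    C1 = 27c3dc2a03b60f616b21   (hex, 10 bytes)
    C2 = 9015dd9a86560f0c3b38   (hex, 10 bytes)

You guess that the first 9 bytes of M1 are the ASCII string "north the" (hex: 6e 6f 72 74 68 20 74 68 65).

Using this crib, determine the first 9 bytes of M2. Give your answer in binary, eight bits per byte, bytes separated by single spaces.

11011001 10111001 01110011 11000100 11101101 11000000 01110100 00000101 00110101

First, C1 ⊕ C2 = (M1 ⊕ K) ⊕ (M2 ⊕ K) = M1 ⊕ M2, so the key drops out. Then M2 = (M1 ⊕ M2) ⊕ M1 over the first 9 bytes.
byte 0: (27 XOR 90) XOR 6e = b7 XOR 6e = d9
byte 1: (c3 XOR 15) XOR 6f = d6 XOR 6f = b9
byte 2: (dc XOR dd) XOR 72 = 01 XOR 72 = 73
byte 3: (2a XOR 9a) XOR 74 = b0 XOR 74 = c4
byte 4: (03 XOR 86) XOR 68 = 85 XOR 68 = ed
byte 5: (b6 XOR 56) XOR 20 = e0 XOR 20 = c0
byte 6: (0f XOR 0f) XOR 74 = 00 XOR 74 = 74
byte 7: (61 XOR 0c) XOR 68 = 6d XOR 68 = 05
byte 8: (6b XOR 3b) XOR 65 = 50 XOR 65 = 35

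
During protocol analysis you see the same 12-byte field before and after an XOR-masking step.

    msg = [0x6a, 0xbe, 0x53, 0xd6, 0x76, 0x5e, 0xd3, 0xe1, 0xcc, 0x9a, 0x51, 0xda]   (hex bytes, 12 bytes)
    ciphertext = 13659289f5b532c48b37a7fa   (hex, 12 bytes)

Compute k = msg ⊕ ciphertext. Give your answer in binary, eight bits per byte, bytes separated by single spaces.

01111001 11011011 11000001 01011111 10000011 11101011 11100001 00100101 01000111 10101101 11110110 00100000

Since ciphertext = msg ⊕ k, XORing both sides with msg gives k = msg ⊕ ciphertext.
106 ⊕  19 = 121
190 ⊕ 101 = 219
 83 ⊕ 146 = 193
214 ⊕ 137 =  95
118 ⊕ 245 = 131
 94 ⊕ 181 = 235
211 ⊕  50 = 225
225 ⊕ 196 =  37
204 ⊕ 139 =  71
154 ⊕  55 = 173
 81 ⊕ 167 = 246
218 ⊕ 250 =  32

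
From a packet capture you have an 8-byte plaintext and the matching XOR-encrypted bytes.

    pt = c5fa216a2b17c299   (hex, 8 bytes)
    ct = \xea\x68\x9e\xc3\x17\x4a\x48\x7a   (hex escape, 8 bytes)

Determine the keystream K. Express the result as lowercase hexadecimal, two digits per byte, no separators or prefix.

Since ct = pt ⊕ K, XORing both sides with pt gives K = pt ⊕ ct.
11000101 xor 11101010 = 00101111
11111010 xor 01101000 = 10010010
00100001 xor 10011110 = 10111111
01101010 xor 11000011 = 10101001
00101011 xor 00010111 = 00111100
00010111 xor 01001010 = 01011101
11000010 xor 01001000 = 10001010
10011001 xor 01111010 = 11100011

2f92bfa93c5d8ae3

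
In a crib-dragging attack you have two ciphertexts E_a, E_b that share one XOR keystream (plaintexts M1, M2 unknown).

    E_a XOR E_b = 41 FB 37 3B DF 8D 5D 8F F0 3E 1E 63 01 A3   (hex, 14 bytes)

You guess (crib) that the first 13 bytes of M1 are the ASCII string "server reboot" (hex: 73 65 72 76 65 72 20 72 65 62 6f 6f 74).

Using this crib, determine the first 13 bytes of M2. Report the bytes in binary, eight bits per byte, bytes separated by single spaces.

Since E_a ⊕ E_b = M1 ⊕ M2, XORing with the guessed M1 bytes yields the corresponding M2 bytes: M2 = (E_a ⊕ E_b) ⊕ M1.
byte 0: 41 ⊕ 73 = 32
byte 1: fb ⊕ 65 = 9e
byte 2: 37 ⊕ 72 = 45
byte 3: 3b ⊕ 76 = 4d
byte 4: df ⊕ 65 = ba
byte 5: 8d ⊕ 72 = ff
byte 6: 5d ⊕ 20 = 7d
byte 7: 8f ⊕ 72 = fd
byte 8: f0 ⊕ 65 = 95
byte 9: 3e ⊕ 62 = 5c
byte 10: 1e ⊕ 6f = 71
byte 11: 63 ⊕ 6f = 0c
byte 12: 01 ⊕ 74 = 75

00110010 10011110 01000101 01001101 10111010 11111111 01111101 11111101 10010101 01011100 01110001 00001100 01110101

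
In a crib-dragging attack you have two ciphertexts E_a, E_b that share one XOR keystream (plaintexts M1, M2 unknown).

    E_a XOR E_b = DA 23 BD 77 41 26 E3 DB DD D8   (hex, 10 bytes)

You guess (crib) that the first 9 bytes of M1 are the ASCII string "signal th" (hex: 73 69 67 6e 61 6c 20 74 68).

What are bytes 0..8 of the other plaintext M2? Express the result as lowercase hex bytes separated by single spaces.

Since E_a ⊕ E_b = M1 ⊕ M2, XORing with the guessed M1 bytes yields the corresponding M2 bytes: M2 = (E_a ⊕ E_b) ⊕ M1.
da XOR 73 = a9
23 XOR 69 = 4a
bd XOR 67 = da
77 XOR 6e = 19
41 XOR 61 = 20
26 XOR 6c = 4a
e3 XOR 20 = c3
db XOR 74 = af
dd XOR 68 = b5

a9 4a da 19 20 4a c3 af b5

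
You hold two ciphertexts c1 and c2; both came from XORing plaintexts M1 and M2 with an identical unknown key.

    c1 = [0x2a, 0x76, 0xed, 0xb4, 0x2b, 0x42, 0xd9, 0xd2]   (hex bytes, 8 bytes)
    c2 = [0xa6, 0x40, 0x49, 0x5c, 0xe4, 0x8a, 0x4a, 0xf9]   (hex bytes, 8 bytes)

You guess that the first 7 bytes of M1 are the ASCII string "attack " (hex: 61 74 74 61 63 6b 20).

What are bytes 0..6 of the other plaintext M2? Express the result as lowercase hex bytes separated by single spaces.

First, c1 ⊕ c2 = (M1 ⊕ K) ⊕ (M2 ⊕ K) = M1 ⊕ M2, so the key drops out. Then M2 = (M1 ⊕ M2) ⊕ M1 over the first 7 bytes.
byte 0: (2a ^ a6) ^ 61 = 8c ^ 61 = ed
byte 1: (76 ^ 40) ^ 74 = 36 ^ 74 = 42
byte 2: (ed ^ 49) ^ 74 = a4 ^ 74 = d0
byte 3: (b4 ^ 5c) ^ 61 = e8 ^ 61 = 89
byte 4: (2b ^ e4) ^ 63 = cf ^ 63 = ac
byte 5: (42 ^ 8a) ^ 6b = c8 ^ 6b = a3
byte 6: (d9 ^ 4a) ^ 20 = 93 ^ 20 = b3

ed 42 d0 89 ac a3 b3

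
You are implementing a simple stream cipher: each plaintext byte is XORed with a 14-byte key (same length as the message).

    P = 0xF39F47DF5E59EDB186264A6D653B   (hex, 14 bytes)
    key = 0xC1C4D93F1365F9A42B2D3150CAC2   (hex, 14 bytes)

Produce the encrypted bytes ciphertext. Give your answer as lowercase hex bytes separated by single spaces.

XOR is its own inverse, so applying the key byte-wise gives the result directly.
f3 ⊕ c1 = 32
9f ⊕ c4 = 5b
47 ⊕ d9 = 9e
df ⊕ 3f = e0
5e ⊕ 13 = 4d
59 ⊕ 65 = 3c
ed ⊕ f9 = 14
b1 ⊕ a4 = 15
86 ⊕ 2b = ad
26 ⊕ 2d = 0b
4a ⊕ 31 = 7b
6d ⊕ 50 = 3d
65 ⊕ ca = af
3b ⊕ c2 = f9

32 5b 9e e0 4d 3c 14 15 ad 0b 7b 3d af f9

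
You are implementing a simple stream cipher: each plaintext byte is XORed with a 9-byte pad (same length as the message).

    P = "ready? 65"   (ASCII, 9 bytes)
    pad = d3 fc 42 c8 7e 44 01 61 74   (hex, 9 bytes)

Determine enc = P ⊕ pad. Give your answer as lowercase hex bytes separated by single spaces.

a1 99 23 ac 07 7b 21 57 41

72 xor d3 = a1
65 xor fc = 99
61 xor 42 = 23
64 xor c8 = ac
79 xor 7e = 07
3f xor 44 = 7b
20 xor 01 = 21
36 xor 61 = 57
35 xor 74 = 41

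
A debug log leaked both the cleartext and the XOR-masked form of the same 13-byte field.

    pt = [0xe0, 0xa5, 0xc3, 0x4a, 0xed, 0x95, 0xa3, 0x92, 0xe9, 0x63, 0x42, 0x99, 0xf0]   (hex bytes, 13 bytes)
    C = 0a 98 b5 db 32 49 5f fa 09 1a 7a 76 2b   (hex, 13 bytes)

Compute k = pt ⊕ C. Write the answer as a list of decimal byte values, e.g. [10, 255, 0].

Since C = pt ⊕ k, XORing both sides with pt gives k = pt ⊕ C.
e0 xor 0a = ea
a5 xor 98 = 3d
c3 xor b5 = 76
4a xor db = 91
ed xor 32 = df
95 xor 49 = dc
a3 xor 5f = fc
92 xor fa = 68
e9 xor 09 = e0
63 xor 1a = 79
42 xor 7a = 38
99 xor 76 = ef
f0 xor 2b = db

[234, 61, 118, 145, 223, 220, 252, 104, 224, 121, 56, 239, 219]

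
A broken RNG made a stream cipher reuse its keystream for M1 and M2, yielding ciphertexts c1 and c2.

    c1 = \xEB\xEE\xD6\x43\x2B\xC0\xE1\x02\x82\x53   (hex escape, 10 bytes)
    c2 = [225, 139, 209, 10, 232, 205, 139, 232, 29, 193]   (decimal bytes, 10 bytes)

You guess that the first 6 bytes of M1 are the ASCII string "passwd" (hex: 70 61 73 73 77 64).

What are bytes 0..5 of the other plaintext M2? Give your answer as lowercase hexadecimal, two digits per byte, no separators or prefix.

First, c1 ⊕ c2 = (M1 ⊕ K) ⊕ (M2 ⊕ K) = M1 ⊕ M2, so the key drops out. Then M2 = (M1 ⊕ M2) ⊕ M1 over the first 6 bytes.
byte 0: (eb ⊕ e1) ⊕ 70 = 0a ⊕ 70 = 7a
byte 1: (ee ⊕ 8b) ⊕ 61 = 65 ⊕ 61 = 04
byte 2: (d6 ⊕ d1) ⊕ 73 = 07 ⊕ 73 = 74
byte 3: (43 ⊕ 0a) ⊕ 73 = 49 ⊕ 73 = 3a
byte 4: (2b ⊕ e8) ⊕ 77 = c3 ⊕ 77 = b4
byte 5: (c0 ⊕ cd) ⊕ 64 = 0d ⊕ 64 = 69

7a04743ab469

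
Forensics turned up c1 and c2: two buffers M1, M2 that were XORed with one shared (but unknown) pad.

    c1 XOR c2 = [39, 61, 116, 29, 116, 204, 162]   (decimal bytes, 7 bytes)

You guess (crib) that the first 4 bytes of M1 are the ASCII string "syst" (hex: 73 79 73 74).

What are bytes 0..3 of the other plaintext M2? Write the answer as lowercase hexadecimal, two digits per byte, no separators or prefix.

54440769

Since c1 ⊕ c2 = M1 ⊕ M2, XORing with the guessed M1 bytes yields the corresponding M2 bytes: M2 = (c1 ⊕ c2) ⊕ M1.
27 XOR 73 = 54
3d XOR 79 = 44
74 XOR 73 = 07
1d XOR 74 = 69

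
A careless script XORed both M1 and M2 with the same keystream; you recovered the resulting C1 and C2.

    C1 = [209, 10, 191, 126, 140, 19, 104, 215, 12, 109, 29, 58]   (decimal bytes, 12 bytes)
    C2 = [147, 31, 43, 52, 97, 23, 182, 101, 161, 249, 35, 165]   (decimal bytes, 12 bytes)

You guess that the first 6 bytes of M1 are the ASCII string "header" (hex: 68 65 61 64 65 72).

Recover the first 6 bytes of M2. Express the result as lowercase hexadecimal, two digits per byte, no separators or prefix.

First, C1 ⊕ C2 = (M1 ⊕ K) ⊕ (M2 ⊕ K) = M1 ⊕ M2, so the key drops out. Then M2 = (M1 ⊕ M2) ⊕ M1 over the first 6 bytes.
byte 0: (d1 ^ 93) ^ 68 = 42 ^ 68 = 2a
byte 1: (0a ^ 1f) ^ 65 = 15 ^ 65 = 70
byte 2: (bf ^ 2b) ^ 61 = 94 ^ 61 = f5
byte 3: (7e ^ 34) ^ 64 = 4a ^ 64 = 2e
byte 4: (8c ^ 61) ^ 65 = ed ^ 65 = 88
byte 5: (13 ^ 17) ^ 72 = 04 ^ 72 = 76

2a70f52e8876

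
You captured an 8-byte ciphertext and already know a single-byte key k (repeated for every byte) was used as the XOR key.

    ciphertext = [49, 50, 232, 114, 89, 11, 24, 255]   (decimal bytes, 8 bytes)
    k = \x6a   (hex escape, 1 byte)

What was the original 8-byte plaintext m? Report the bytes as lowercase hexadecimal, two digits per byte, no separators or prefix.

The 1-byte key repeats, so the effective keystream is 6a 6a 6a 6a 6a 6a 6a 6a.
byte 0: 31 ⊕ 6a = 5b
byte 1: 32 ⊕ 6a = 58
byte 2: e8 ⊕ 6a = 82
byte 3: 72 ⊕ 6a = 18
byte 4: 59 ⊕ 6a = 33
byte 5: 0b ⊕ 6a = 61
byte 6: 18 ⊕ 6a = 72
byte 7: ff ⊕ 6a = 95

5b58821833617295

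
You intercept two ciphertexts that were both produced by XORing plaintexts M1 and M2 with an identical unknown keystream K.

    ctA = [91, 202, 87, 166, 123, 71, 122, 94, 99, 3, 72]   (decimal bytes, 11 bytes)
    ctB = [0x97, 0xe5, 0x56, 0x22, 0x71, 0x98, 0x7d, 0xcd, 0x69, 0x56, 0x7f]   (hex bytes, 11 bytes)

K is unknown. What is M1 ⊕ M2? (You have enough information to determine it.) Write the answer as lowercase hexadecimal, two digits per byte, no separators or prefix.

cc2f01840adf07930a5537

ctA ⊕ ctB = (M1 ⊕ K) ⊕ (M2 ⊕ K) = M1 ⊕ M2 — the shared key cancels under XOR.
byte 0: 5b ^ 97 = cc
byte 1: ca ^ e5 = 2f
byte 2: 57 ^ 56 = 01
byte 3: a6 ^ 22 = 84
byte 4: 7b ^ 71 = 0a
byte 5: 47 ^ 98 = df
byte 6: 7a ^ 7d = 07
byte 7: 5e ^ cd = 93
byte 8: 63 ^ 69 = 0a
byte 9: 03 ^ 56 = 55
byte 10: 48 ^ 7f = 37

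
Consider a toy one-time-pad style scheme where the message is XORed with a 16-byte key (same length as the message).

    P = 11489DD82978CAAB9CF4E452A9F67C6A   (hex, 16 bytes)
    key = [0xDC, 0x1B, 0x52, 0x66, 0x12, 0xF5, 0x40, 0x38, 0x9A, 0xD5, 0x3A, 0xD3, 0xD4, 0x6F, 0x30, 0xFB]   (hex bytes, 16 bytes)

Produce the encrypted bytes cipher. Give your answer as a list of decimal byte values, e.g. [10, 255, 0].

00010001 ⊕ 11011100 = 11001101
01001000 ⊕ 00011011 = 01010011
10011101 ⊕ 01010010 = 11001111
11011000 ⊕ 01100110 = 10111110
00101001 ⊕ 00010010 = 00111011
01111000 ⊕ 11110101 = 10001101
11001010 ⊕ 01000000 = 10001010
10101011 ⊕ 00111000 = 10010011
10011100 ⊕ 10011010 = 00000110
11110100 ⊕ 11010101 = 00100001
11100100 ⊕ 00111010 = 11011110
01010010 ⊕ 11010011 = 10000001
10101001 ⊕ 11010100 = 01111101
11110110 ⊕ 01101111 = 10011001
01111100 ⊕ 00110000 = 01001100
01101010 ⊕ 11111011 = 10010001

[205, 83, 207, 190, 59, 141, 138, 147, 6, 33, 222, 129, 125, 153, 76, 145]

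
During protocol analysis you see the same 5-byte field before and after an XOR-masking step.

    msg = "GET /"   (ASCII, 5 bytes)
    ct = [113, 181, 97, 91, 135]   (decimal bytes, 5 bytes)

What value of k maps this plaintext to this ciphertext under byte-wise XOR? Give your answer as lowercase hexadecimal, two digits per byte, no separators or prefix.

36f0357ba8

Since ct = msg ⊕ k, XORing both sides with msg gives k = msg ⊕ ct.
47 XOR 71 = 36
45 XOR b5 = f0
54 XOR 61 = 35
20 XOR 5b = 7b
2f XOR 87 = a8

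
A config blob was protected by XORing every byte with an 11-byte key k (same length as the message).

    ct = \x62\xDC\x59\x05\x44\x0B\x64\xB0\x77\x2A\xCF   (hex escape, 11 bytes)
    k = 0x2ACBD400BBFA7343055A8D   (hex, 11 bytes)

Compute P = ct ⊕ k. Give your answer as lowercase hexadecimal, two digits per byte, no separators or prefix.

48178d05fff117f3727042

XOR is its own inverse, so applying the key byte-wise gives the result directly.
62 ⊕ 2a = 48
dc ⊕ cb = 17
59 ⊕ d4 = 8d
05 ⊕ 00 = 05
44 ⊕ bb = ff
0b ⊕ fa = f1
64 ⊕ 73 = 17
b0 ⊕ 43 = f3
77 ⊕ 05 = 72
2a ⊕ 5a = 70
cf ⊕ 8d = 42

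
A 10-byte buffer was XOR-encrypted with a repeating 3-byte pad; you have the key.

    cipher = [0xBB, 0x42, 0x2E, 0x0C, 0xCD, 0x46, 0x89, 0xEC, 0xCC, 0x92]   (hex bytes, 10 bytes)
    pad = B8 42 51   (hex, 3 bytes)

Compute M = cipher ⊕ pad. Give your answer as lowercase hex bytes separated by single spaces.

03 00 7f b4 8f 17 31 ae 9d 2a

The 3-byte key repeats, so the effective keystream is b8 42 51 b8 42 51 b8 42 51 b8.
byte 0: 10111011 ⊕ 10111000 = 00000011
byte 1: 01000010 ⊕ 01000010 = 00000000
byte 2: 00101110 ⊕ 01010001 = 01111111
byte 3: 00001100 ⊕ 10111000 = 10110100
byte 4: 11001101 ⊕ 01000010 = 10001111
byte 5: 01000110 ⊕ 01010001 = 00010111
byte 6: 10001001 ⊕ 10111000 = 00110001
byte 7: 11101100 ⊕ 01000010 = 10101110
byte 8: 11001100 ⊕ 01010001 = 10011101
byte 9: 10010010 ⊕ 10111000 = 00101010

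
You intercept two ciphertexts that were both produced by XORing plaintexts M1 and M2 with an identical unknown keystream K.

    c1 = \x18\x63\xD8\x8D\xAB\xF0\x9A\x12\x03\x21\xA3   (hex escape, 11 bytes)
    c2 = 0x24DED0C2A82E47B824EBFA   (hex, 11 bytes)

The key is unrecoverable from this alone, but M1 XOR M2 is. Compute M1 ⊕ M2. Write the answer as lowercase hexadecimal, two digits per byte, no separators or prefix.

3cbd084f03deddaa27ca59

c1 ⊕ c2 = (M1 ⊕ K) ⊕ (M2 ⊕ K) = M1 ⊕ M2 — the shared key cancels under XOR.
byte 0: 18 xor 24 = 3c
byte 1: 63 xor de = bd
byte 2: d8 xor d0 = 08
byte 3: 8d xor c2 = 4f
byte 4: ab xor a8 = 03
byte 5: f0 xor 2e = de
byte 6: 9a xor 47 = dd
byte 7: 12 xor b8 = aa
byte 8: 03 xor 24 = 27
byte 9: 21 xor eb = ca
byte 10: a3 xor fa = 59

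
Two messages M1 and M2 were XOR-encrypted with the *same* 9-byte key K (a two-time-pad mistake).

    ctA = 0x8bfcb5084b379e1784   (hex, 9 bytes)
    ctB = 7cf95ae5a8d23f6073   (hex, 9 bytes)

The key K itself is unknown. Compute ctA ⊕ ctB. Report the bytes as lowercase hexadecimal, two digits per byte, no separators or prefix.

f705efede3e5a177f7

ctA ⊕ ctB = (M1 ⊕ K) ⊕ (M2 ⊕ K) = M1 ⊕ M2 — the shared key cancels under XOR.
10001011 XOR 01111100 = 11110111
11111100 XOR 11111001 = 00000101
10110101 XOR 01011010 = 11101111
00001000 XOR 11100101 = 11101101
01001011 XOR 10101000 = 11100011
00110111 XOR 11010010 = 11100101
10011110 XOR 00111111 = 10100001
00010111 XOR 01100000 = 01110111
10000100 XOR 01110011 = 11110111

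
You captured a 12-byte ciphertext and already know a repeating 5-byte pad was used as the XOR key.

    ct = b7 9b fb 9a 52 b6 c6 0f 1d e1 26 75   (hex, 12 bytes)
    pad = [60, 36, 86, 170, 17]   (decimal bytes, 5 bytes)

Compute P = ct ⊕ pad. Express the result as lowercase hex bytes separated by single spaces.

The 5-byte key repeats, so the effective keystream is 3c 24 56 aa 11 3c 24 56 aa 11 3c 24.
byte 0: b7 ⊕ 3c = 8b
byte 1: 9b ⊕ 24 = bf
byte 2: fb ⊕ 56 = ad
byte 3: 9a ⊕ aa = 30
byte 4: 52 ⊕ 11 = 43
byte 5: b6 ⊕ 3c = 8a
byte 6: c6 ⊕ 24 = e2
byte 7: 0f ⊕ 56 = 59
byte 8: 1d ⊕ aa = b7
byte 9: e1 ⊕ 11 = f0
byte 10: 26 ⊕ 3c = 1a
byte 11: 75 ⊕ 24 = 51

8b bf ad 30 43 8a e2 59 b7 f0 1a 51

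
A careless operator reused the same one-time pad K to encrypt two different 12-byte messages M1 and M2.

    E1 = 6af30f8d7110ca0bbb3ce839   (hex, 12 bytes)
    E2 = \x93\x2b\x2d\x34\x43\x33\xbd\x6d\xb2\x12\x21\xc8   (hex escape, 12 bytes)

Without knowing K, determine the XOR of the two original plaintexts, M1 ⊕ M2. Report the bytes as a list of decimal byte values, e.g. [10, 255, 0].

[249, 216, 34, 185, 50, 35, 119, 102, 9, 46, 201, 241]

E1 ⊕ E2 = (M1 ⊕ K) ⊕ (M2 ⊕ K) = M1 ⊕ M2 — the shared key cancels under XOR.
6a ⊕ 93 = f9
f3 ⊕ 2b = d8
0f ⊕ 2d = 22
8d ⊕ 34 = b9
71 ⊕ 43 = 32
10 ⊕ 33 = 23
ca ⊕ bd = 77
0b ⊕ 6d = 66
bb ⊕ b2 = 09
3c ⊕ 12 = 2e
e8 ⊕ 21 = c9
39 ⊕ c8 = f1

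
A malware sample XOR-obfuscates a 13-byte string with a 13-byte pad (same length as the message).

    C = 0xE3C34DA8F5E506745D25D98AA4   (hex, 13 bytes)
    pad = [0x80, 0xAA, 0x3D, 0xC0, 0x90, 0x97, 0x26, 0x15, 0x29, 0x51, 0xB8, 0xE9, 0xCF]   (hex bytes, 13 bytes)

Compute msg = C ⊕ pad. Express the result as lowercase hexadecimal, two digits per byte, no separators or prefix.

6369706865722061747461636b

e3 ^ 80 = 63
c3 ^ aa = 69
4d ^ 3d = 70
a8 ^ c0 = 68
f5 ^ 90 = 65
e5 ^ 97 = 72
06 ^ 26 = 20
74 ^ 15 = 61
5d ^ 29 = 74
25 ^ 51 = 74
d9 ^ b8 = 61
8a ^ e9 = 63
a4 ^ cf = 6b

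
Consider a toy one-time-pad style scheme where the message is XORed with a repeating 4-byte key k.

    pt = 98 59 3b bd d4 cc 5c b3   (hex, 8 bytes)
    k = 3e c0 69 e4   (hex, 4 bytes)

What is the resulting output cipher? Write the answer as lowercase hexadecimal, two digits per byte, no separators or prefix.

The 4-byte key repeats, so the effective keystream is 3e c0 69 e4 3e c0 69 e4.
byte 0: 10011000 ^ 00111110 = 10100110
byte 1: 01011001 ^ 11000000 = 10011001
byte 2: 00111011 ^ 01101001 = 01010010
byte 3: 10111101 ^ 11100100 = 01011001
byte 4: 11010100 ^ 00111110 = 11101010
byte 5: 11001100 ^ 11000000 = 00001100
byte 6: 01011100 ^ 01101001 = 00110101
byte 7: 10110011 ^ 11100100 = 01010111

a6995259ea0c3557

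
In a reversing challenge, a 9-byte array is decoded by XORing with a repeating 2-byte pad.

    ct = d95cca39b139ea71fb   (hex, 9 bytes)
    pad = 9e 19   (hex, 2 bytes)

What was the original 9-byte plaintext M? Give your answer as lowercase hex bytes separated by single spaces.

The 2-byte key repeats, so the effective keystream is 9e 19 9e 19 9e 19 9e 19 9e.
byte 0: 217 xor 158 =  71
byte 1:  92 xor  25 =  69
byte 2: 202 xor 158 =  84
byte 3:  57 xor  25 =  32
byte 4: 177 xor 158 =  47
byte 5:  57 xor  25 =  32
byte 6: 234 xor 158 = 116
byte 7: 113 xor  25 = 104
byte 8: 251 xor 158 = 101

47 45 54 20 2f 20 74 68 65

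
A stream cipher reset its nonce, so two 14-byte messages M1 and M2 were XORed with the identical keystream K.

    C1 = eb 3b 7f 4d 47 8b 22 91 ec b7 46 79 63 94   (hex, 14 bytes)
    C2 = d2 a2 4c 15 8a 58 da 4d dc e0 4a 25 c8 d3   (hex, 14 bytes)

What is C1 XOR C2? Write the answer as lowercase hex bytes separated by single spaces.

39 99 33 58 cd d3 f8 dc 30 57 0c 5c ab 47

C1 ⊕ C2 = (M1 ⊕ K) ⊕ (M2 ⊕ K) = M1 ⊕ M2 — the shared key cancels under XOR.
byte 0: 235 ⊕ 210 =  57
byte 1:  59 ⊕ 162 = 153
byte 2: 127 ⊕  76 =  51
byte 3:  77 ⊕  21 =  88
byte 4:  71 ⊕ 138 = 205
byte 5: 139 ⊕  88 = 211
byte 6:  34 ⊕ 218 = 248
byte 7: 145 ⊕  77 = 220
byte 8: 236 ⊕ 220 =  48
byte 9: 183 ⊕ 224 =  87
byte 10:  70 ⊕  74 =  12
byte 11: 121 ⊕  37 =  92
byte 12:  99 ⊕ 200 = 171
byte 13: 148 ⊕ 211 =  71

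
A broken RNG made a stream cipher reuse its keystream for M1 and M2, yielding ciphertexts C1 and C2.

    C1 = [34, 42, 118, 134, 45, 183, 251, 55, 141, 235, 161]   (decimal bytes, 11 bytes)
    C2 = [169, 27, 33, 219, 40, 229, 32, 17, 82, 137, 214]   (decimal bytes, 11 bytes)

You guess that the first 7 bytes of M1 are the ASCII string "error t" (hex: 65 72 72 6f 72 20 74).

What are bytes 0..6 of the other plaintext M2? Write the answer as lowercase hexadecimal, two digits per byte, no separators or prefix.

First, C1 ⊕ C2 = (M1 ⊕ K) ⊕ (M2 ⊕ K) = M1 ⊕ M2, so the key drops out. Then M2 = (M1 ⊕ M2) ⊕ M1 over the first 7 bytes.
byte 0: (22 XOR a9) XOR 65 = 8b XOR 65 = ee
byte 1: (2a XOR 1b) XOR 72 = 31 XOR 72 = 43
byte 2: (76 XOR 21) XOR 72 = 57 XOR 72 = 25
byte 3: (86 XOR db) XOR 6f = 5d XOR 6f = 32
byte 4: (2d XOR 28) XOR 72 = 05 XOR 72 = 77
byte 5: (b7 XOR e5) XOR 20 = 52 XOR 20 = 72
byte 6: (fb XOR 20) XOR 74 = db XOR 74 = af

ee4325327772af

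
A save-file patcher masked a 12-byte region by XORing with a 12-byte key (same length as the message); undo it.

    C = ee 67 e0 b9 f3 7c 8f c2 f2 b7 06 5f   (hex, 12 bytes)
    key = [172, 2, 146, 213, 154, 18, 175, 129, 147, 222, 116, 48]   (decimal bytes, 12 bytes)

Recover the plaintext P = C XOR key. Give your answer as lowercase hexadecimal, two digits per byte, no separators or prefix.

11101110 XOR 10101100 = 01000010
01100111 XOR 00000010 = 01100101
11100000 XOR 10010010 = 01110010
10111001 XOR 11010101 = 01101100
11110011 XOR 10011010 = 01101001
01111100 XOR 00010010 = 01101110
10001111 XOR 10101111 = 00100000
11000010 XOR 10000001 = 01000011
11110010 XOR 10010011 = 01100001
10110111 XOR 11011110 = 01101001
00000110 XOR 01110100 = 01110010
01011111 XOR 00110000 = 01101111

4265726c696e20436169726f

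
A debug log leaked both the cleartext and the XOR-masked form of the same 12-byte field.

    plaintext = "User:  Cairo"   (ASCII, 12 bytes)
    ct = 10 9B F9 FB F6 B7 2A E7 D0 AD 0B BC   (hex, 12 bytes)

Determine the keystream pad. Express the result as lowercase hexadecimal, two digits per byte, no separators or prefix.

45e89c89cc970aa4b1c479d3

Since ct = plaintext ⊕ pad, XORing both sides with plaintext gives pad = plaintext ⊕ ct.
 85 ⊕  16 =  69
115 ⊕ 155 = 232
101 ⊕ 249 = 156
114 ⊕ 251 = 137
 58 ⊕ 246 = 204
 32 ⊕ 183 = 151
 32 ⊕  42 =  10
 67 ⊕ 231 = 164
 97 ⊕ 208 = 177
105 ⊕ 173 = 196
114 ⊕  11 = 121
111 ⊕ 188 = 211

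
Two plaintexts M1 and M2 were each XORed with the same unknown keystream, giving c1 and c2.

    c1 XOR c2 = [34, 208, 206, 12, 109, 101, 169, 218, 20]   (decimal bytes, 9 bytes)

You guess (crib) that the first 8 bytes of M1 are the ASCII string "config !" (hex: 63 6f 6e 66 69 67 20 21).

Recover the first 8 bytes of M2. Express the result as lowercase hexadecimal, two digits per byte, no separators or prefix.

41bfa06a040289fb

Since c1 ⊕ c2 = M1 ⊕ M2, XORing with the guessed M1 bytes yields the corresponding M2 bytes: M2 = (c1 ⊕ c2) ⊕ M1.
22 xor 63 = 41
d0 xor 6f = bf
ce xor 6e = a0
0c xor 66 = 6a
6d xor 69 = 04
65 xor 67 = 02
a9 xor 20 = 89
da xor 21 = fb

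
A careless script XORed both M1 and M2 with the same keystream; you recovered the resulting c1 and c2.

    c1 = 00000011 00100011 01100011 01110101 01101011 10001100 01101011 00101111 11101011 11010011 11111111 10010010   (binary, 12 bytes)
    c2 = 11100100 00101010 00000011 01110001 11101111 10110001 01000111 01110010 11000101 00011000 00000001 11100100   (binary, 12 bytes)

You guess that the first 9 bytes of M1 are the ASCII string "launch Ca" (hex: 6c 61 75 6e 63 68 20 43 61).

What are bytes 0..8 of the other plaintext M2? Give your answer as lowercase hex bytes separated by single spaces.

First, c1 ⊕ c2 = (M1 ⊕ K) ⊕ (M2 ⊕ K) = M1 ⊕ M2, so the key drops out. Then M2 = (M1 ⊕ M2) ⊕ M1 over the first 9 bytes.
byte 0: (03 ⊕ e4) ⊕ 6c = e7 ⊕ 6c = 8b
byte 1: (23 ⊕ 2a) ⊕ 61 = 09 ⊕ 61 = 68
byte 2: (63 ⊕ 03) ⊕ 75 = 60 ⊕ 75 = 15
byte 3: (75 ⊕ 71) ⊕ 6e = 04 ⊕ 6e = 6a
byte 4: (6b ⊕ ef) ⊕ 63 = 84 ⊕ 63 = e7
byte 5: (8c ⊕ b1) ⊕ 68 = 3d ⊕ 68 = 55
byte 6: (6b ⊕ 47) ⊕ 20 = 2c ⊕ 20 = 0c
byte 7: (2f ⊕ 72) ⊕ 43 = 5d ⊕ 43 = 1e
byte 8: (eb ⊕ c5) ⊕ 61 = 2e ⊕ 61 = 4f

8b 68 15 6a e7 55 0c 1e 4f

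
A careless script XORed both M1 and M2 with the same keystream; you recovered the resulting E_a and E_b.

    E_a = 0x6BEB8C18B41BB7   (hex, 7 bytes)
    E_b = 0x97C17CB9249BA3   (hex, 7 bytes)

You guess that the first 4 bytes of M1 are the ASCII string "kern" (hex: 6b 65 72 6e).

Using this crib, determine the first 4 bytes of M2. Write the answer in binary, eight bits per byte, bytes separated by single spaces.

First, E_a ⊕ E_b = (M1 ⊕ K) ⊕ (M2 ⊕ K) = M1 ⊕ M2, so the key drops out. Then M2 = (M1 ⊕ M2) ⊕ M1 over the first 4 bytes.
byte 0: (6b XOR 97) XOR 6b = fc XOR 6b = 97
byte 1: (eb XOR c1) XOR 65 = 2a XOR 65 = 4f
byte 2: (8c XOR 7c) XOR 72 = f0 XOR 72 = 82
byte 3: (18 XOR b9) XOR 6e = a1 XOR 6e = cf

10010111 01001111 10000010 11001111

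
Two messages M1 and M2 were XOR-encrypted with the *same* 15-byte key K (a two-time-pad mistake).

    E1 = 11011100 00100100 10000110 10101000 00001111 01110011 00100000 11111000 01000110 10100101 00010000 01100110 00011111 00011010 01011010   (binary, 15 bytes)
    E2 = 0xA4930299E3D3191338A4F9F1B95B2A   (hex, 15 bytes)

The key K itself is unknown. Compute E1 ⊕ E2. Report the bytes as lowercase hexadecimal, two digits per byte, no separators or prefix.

78b78431eca039eb7e01e997a64170

E1 ⊕ E2 = (M1 ⊕ K) ⊕ (M2 ⊕ K) = M1 ⊕ M2 — the shared key cancels under XOR.
dc ^ a4 = 78
24 ^ 93 = b7
86 ^ 02 = 84
a8 ^ 99 = 31
0f ^ e3 = ec
73 ^ d3 = a0
20 ^ 19 = 39
f8 ^ 13 = eb
46 ^ 38 = 7e
a5 ^ a4 = 01
10 ^ f9 = e9
66 ^ f1 = 97
1f ^ b9 = a6
1a ^ 5b = 41
5a ^ 2a = 70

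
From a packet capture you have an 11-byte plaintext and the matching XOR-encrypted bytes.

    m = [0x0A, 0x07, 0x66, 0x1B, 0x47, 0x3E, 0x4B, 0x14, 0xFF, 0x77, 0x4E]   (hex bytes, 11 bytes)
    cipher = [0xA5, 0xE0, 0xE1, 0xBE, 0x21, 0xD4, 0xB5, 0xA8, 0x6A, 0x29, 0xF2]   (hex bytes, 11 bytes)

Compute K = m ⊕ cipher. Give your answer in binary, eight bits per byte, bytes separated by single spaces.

Since cipher = m ⊕ K, XORing both sides with m gives K = m ⊕ cipher.
0a ⊕ a5 = af
07 ⊕ e0 = e7
66 ⊕ e1 = 87
1b ⊕ be = a5
47 ⊕ 21 = 66
3e ⊕ d4 = ea
4b ⊕ b5 = fe
14 ⊕ a8 = bc
ff ⊕ 6a = 95
77 ⊕ 29 = 5e
4e ⊕ f2 = bc

10101111 11100111 10000111 10100101 01100110 11101010 11111110 10111100 10010101 01011110 10111100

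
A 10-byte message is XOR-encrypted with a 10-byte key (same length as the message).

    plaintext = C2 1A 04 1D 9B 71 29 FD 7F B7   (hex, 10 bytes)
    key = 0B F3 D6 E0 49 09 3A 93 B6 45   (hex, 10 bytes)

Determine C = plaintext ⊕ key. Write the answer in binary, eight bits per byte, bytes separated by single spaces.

XOR is its own inverse, so applying the key byte-wise gives the result directly.
c2 ⊕ 0b = c9
1a ⊕ f3 = e9
04 ⊕ d6 = d2
1d ⊕ e0 = fd
9b ⊕ 49 = d2
71 ⊕ 09 = 78
29 ⊕ 3a = 13
fd ⊕ 93 = 6e
7f ⊕ b6 = c9
b7 ⊕ 45 = f2

11001001 11101001 11010010 11111101 11010010 01111000 00010011 01101110 11001001 11110010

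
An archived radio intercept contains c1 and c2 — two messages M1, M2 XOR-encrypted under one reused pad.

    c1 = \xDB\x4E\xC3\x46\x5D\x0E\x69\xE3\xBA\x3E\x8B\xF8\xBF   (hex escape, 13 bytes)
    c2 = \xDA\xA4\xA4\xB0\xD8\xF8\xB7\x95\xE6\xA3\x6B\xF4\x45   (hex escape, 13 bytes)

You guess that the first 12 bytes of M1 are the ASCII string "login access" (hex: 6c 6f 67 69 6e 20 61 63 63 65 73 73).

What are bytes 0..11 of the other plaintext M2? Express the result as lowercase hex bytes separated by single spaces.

First, c1 ⊕ c2 = (M1 ⊕ K) ⊕ (M2 ⊕ K) = M1 ⊕ M2, so the key drops out. Then M2 = (M1 ⊕ M2) ⊕ M1 over the first 12 bytes.
byte 0: (db XOR da) XOR 6c = 01 XOR 6c = 6d
byte 1: (4e XOR a4) XOR 6f = ea XOR 6f = 85
byte 2: (c3 XOR a4) XOR 67 = 67 XOR 67 = 00
byte 3: (46 XOR b0) XOR 69 = f6 XOR 69 = 9f
byte 4: (5d XOR d8) XOR 6e = 85 XOR 6e = eb
byte 5: (0e XOR f8) XOR 20 = f6 XOR 20 = d6
byte 6: (69 XOR b7) XOR 61 = de XOR 61 = bf
byte 7: (e3 XOR 95) XOR 63 = 76 XOR 63 = 15
byte 8: (ba XOR e6) XOR 63 = 5c XOR 63 = 3f
byte 9: (3e XOR a3) XOR 65 = 9d XOR 65 = f8
byte 10: (8b XOR 6b) XOR 73 = e0 XOR 73 = 93
byte 11: (f8 XOR f4) XOR 73 = 0c XOR 73 = 7f

6d 85 00 9f eb d6 bf 15 3f f8 93 7f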